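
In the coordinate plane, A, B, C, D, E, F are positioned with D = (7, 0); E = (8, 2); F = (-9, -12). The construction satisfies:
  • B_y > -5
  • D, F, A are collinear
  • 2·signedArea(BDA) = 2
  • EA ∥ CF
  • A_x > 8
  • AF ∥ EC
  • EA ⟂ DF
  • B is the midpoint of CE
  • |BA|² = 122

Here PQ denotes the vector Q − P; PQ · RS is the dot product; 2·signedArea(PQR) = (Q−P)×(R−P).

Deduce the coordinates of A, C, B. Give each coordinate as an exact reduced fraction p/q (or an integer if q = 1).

1. A_x = 43/5  [D, F, A are collinear ∩ EA ⟂ DF]
2. A_y = 6/5  [D, F, A are collinear ∩ EA ⟂ DF]
   → A = (43/5, 6/5)
3. C_x = -48/5  [EA ∥ CF ∩ AF ∥ EC]
4. C_y = -56/5  [EA ∥ CF ∩ AF ∥ EC]
   → C = (-48/5, -56/5)
5. B_x = -4/5  [B is the midpoint of CE]
6. B_y = -23/5  [B is the midpoint of CE]
   → B = (-4/5, -23/5)

A = (43/5, 6/5)
B = (-4/5, -23/5)
C = (-48/5, -56/5)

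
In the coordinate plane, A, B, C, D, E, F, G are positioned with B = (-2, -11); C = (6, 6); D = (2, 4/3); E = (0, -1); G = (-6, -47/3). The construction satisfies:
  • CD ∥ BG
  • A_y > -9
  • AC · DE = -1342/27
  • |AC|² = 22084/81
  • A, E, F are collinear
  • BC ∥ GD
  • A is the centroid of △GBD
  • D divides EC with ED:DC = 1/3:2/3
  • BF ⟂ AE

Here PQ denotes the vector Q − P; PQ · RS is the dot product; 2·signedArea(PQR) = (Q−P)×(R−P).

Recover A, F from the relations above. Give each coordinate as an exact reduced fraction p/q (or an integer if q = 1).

A = (-2, -76/9)
F = (-12708/4813, -52115/4813)

1. A_x = -2  [A is the centroid of △GBD]
2. A_y = -76/9  [A is the centroid of △GBD]
   → A = (-2, -76/9)
3. F_x = -12708/4813  [A, E, F are collinear ∩ BF ⟂ AE]
4. F_y = -52115/4813  [A, E, F are collinear ∩ BF ⟂ AE]
   → F = (-12708/4813, -52115/4813)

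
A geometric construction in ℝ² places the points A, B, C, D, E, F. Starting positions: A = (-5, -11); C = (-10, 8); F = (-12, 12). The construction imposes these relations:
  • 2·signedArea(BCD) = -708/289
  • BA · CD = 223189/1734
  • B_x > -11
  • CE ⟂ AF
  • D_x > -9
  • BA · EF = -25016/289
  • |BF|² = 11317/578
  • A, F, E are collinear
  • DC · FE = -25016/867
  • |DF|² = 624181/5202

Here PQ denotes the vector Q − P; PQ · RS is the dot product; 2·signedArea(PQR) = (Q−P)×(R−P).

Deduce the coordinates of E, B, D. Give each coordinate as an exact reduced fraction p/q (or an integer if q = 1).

B = (-5987/578, 4561/578)
D = (-15071/1734, 2701/1734)
E = (-3097/289, 2249/289)

1. E_x = -3097/289  [A, F, E are collinear ∩ CE ⟂ AF]
2. E_y = 2249/289  [A, F, E are collinear ∩ CE ⟂ AF]
   → E = (-3097/289, 2249/289)
3. B_x = -5987/578  [line 371/289·x + -1219/289·y + 13462/289 = 0 ∩ |BF|² = 11317/578]
4. B_y = 4561/578  [line 371/289·x + -1219/289·y + 13462/289 = 0 ∩ |BF|² = 11317/578]
   → B = (-5987/578, 4561/578)
5. D_x = -15071/1734  [DC · FE = -25016/867 ∩ BA · CD = 223189/1734]
6. D_y = 2701/1734  [DC · FE = -25016/867 ∩ BA · CD = 223189/1734]
   → D = (-15071/1734, 2701/1734)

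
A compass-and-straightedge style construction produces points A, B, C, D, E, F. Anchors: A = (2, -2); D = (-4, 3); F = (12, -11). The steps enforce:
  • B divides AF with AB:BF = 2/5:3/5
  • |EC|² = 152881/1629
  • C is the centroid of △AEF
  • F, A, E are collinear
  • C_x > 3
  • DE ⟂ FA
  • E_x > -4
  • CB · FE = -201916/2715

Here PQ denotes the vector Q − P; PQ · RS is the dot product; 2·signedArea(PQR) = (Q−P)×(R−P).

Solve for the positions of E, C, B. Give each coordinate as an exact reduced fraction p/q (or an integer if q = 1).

1. E_x = -688/181  [F, A, E are collinear ∩ DE ⟂ FA]
2. E_y = 583/181  [F, A, E are collinear ∩ DE ⟂ FA]
   → E = (-688/181, 583/181)
3. C_x = 1846/543  [C is the centroid of △AEF]
4. C_y = -590/181  [C is the centroid of △AEF]
   → C = (1846/543, -590/181)
5. B_x = 6  [B divides AF with AB:BF = 2/5:3/5]
6. B_y = -28/5  [B divides AF with AB:BF = 2/5:3/5]
   → B = (6, -28/5)

B = (6, -28/5)
C = (1846/543, -590/181)
E = (-688/181, 583/181)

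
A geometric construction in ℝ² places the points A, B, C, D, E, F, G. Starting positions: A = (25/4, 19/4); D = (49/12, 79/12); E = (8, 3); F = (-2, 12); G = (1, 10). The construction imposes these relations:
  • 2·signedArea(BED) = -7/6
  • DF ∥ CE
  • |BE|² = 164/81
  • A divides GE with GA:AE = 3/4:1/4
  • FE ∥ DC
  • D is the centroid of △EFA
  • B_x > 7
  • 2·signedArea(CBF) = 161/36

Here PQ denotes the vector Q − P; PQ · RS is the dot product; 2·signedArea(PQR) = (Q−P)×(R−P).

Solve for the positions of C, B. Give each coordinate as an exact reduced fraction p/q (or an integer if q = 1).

1. C_x = 169/12  [DF ∥ CE ∩ FE ∥ DC]
2. C_y = -29/12  [DF ∥ CE ∩ FE ∥ DC]
   → C = (169/12, -29/12)
3. B_x = 64/9  [2·signedArea(BED) = -7/6 ∩ 2·signedArea(CBF) = 161/36]
4. B_y = 37/9  [2·signedArea(BED) = -7/6 ∩ 2·signedArea(CBF) = 161/36]
   → B = (64/9, 37/9)

B = (64/9, 37/9)
C = (169/12, -29/12)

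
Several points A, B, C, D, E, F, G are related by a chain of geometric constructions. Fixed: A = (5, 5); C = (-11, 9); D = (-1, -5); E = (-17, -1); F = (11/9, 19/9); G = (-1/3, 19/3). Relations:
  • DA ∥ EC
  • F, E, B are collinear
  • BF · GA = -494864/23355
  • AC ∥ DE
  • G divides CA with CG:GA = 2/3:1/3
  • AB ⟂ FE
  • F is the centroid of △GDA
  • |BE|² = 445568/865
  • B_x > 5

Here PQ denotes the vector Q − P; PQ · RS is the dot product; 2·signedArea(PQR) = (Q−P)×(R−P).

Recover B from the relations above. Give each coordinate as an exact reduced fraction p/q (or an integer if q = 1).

1. B_x = 4647/865  [F, E, B are collinear ∩ AB ⟂ FE]
2. B_y = 2439/865  [F, E, B are collinear ∩ AB ⟂ FE]
   → B = (4647/865, 2439/865)

B = (4647/865, 2439/865)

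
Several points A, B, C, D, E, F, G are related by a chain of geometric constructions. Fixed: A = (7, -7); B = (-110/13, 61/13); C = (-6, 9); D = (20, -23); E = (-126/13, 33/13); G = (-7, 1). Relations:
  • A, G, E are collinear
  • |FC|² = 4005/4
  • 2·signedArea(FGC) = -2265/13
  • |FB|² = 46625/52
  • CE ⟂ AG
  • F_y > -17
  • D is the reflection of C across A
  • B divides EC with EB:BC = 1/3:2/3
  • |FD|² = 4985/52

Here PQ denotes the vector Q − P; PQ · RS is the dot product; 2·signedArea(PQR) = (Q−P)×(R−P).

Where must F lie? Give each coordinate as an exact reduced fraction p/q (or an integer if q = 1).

1. F_x = 327/26  [line -8·x + 1·y + 1524/13 = 0 ∩ |FD|² = 4985/52]
2. F_y = -216/13  [line -8·x + 1·y + 1524/13 = 0 ∩ |FD|² = 4985/52]
   → F = (327/26, -216/13)

F = (327/26, -216/13)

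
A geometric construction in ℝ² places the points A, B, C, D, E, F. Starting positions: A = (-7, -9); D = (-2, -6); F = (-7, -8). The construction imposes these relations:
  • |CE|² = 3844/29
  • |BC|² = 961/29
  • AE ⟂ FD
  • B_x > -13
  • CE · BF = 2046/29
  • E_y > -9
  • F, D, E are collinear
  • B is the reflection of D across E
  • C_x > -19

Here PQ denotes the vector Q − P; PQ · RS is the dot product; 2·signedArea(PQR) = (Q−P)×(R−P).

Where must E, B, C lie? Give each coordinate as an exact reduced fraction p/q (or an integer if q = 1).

1. E_x = -213/29  [F, D, E are collinear ∩ AE ⟂ FD]
2. E_y = -236/29  [F, D, E are collinear ∩ AE ⟂ FD]
   → E = (-213/29, -236/29)
3. B_x = -368/29  [B is the reflection of D across E]
4. B_y = -298/29  [B is the reflection of D across E]
   → B = (-368/29, -298/29)
5. C_x = -523/29  [line -165/29·x + -66/29·y + -3795/29 = 0 ∩ |CE|² = 3844/29]
6. C_y = -360/29  [line -165/29·x + -66/29·y + -3795/29 = 0 ∩ |CE|² = 3844/29]
   → C = (-523/29, -360/29)

B = (-368/29, -298/29)
C = (-523/29, -360/29)
E = (-213/29, -236/29)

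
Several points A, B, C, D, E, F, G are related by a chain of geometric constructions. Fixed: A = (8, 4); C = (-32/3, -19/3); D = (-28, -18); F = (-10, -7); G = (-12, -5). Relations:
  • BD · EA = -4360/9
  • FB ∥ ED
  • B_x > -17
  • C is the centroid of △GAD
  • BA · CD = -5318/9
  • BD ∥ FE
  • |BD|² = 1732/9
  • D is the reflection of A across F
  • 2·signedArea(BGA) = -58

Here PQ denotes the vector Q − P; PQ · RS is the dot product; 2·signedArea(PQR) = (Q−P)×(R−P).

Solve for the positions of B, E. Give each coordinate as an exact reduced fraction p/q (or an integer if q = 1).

1. B_x = -50/3  [2·signedArea(BGA) = -58 ∩ BA · CD = -5318/9]
2. B_y = -10  [2·signedArea(BGA) = -58 ∩ BA · CD = -5318/9]
   → B = (-50/3, -10)
3. E_x = -64/3  [FB ∥ ED ∩ BD ∥ FE]
4. E_y = -15  [FB ∥ ED ∩ BD ∥ FE]
   → E = (-64/3, -15)

B = (-50/3, -10)
E = (-64/3, -15)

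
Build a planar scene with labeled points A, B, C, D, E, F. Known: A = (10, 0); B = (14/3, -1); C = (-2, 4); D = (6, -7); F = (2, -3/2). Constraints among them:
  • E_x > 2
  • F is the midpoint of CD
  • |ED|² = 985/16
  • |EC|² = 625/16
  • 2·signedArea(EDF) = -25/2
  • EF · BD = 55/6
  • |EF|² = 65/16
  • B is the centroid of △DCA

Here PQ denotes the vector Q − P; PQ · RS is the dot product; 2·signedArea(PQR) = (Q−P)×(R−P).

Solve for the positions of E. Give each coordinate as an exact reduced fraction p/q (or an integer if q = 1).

E = (3, 1/4)

1. E_x = 3  [2·signedArea(EDF) = -25/2 ∩ EF · BD = 55/6]
2. E_y = 1/4  [2·signedArea(EDF) = -25/2 ∩ EF · BD = 55/6]
   → E = (3, 1/4)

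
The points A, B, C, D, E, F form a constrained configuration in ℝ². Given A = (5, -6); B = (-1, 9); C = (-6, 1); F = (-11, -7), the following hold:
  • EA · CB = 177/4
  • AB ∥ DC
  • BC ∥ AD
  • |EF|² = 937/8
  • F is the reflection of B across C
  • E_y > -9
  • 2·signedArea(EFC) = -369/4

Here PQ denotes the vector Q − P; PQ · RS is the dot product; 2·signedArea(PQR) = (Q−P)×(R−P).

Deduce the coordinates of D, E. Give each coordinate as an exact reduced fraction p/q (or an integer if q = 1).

D = (0, -14)
E = (-1/4, -33/4)

1. D_x = 0  [AB ∥ DC ∩ BC ∥ AD]
2. D_y = -14  [AB ∥ DC ∩ BC ∥ AD]
   → D = (0, -14)
3. E_x = -1/4  [EA · CB = 177/4 ∩ 2·signedArea(EFC) = -369/4]
4. E_y = -33/4  [EA · CB = 177/4 ∩ 2·signedArea(EFC) = -369/4]
   → E = (-1/4, -33/4)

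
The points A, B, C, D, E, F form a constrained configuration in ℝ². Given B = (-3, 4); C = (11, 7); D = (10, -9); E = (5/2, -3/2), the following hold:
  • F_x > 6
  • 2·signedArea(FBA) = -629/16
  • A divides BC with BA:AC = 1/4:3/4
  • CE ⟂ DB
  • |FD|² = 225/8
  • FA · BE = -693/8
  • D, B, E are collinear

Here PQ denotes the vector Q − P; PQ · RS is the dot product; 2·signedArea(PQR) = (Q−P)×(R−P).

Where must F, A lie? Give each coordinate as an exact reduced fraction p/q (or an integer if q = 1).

1. A_x = 1/2  [A divides BC with BA:AC = 1/4:3/4]
2. A_y = 19/4  [A divides BC with BA:AC = 1/4:3/4]
   → A = (1/2, 19/4)
3. F_x = 25/4  [FA · BE = -693/8 ∩ 2·signedArea(FBA) = -629/16]
4. F_y = -21/4  [FA · BE = -693/8 ∩ 2·signedArea(FBA) = -629/16]
   → F = (25/4, -21/4)

A = (1/2, 19/4)
F = (25/4, -21/4)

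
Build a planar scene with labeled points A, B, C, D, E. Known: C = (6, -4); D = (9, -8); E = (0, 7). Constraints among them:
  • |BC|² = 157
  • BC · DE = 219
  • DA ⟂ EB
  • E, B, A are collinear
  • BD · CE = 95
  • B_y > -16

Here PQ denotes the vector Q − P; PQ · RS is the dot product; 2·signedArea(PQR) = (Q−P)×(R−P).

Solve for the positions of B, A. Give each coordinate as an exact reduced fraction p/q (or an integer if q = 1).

1. B_x = 12  [BD · CE = 95 ∩ BC · DE = 219]
2. B_y = -15  [BD · CE = 95 ∩ BC · DE = 219]
   → B = (12, -15)
3. A_x = 1314/157  [E, B, A are collinear ∩ DA ⟂ EB]
4. A_y = -1310/157  [E, B, A are collinear ∩ DA ⟂ EB]
   → A = (1314/157, -1310/157)

A = (1314/157, -1310/157)
B = (12, -15)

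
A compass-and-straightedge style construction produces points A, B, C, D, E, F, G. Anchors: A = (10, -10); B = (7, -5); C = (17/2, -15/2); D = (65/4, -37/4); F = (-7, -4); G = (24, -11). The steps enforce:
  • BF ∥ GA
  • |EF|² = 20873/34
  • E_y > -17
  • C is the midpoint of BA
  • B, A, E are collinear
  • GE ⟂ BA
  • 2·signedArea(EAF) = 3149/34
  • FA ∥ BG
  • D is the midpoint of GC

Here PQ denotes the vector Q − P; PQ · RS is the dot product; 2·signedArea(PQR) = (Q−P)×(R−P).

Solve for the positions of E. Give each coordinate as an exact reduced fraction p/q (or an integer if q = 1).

1. E_x = 481/34  [B, A, E are collinear ∩ GE ⟂ BA]
2. E_y = -575/34  [B, A, E are collinear ∩ GE ⟂ BA]
   → E = (481/34, -575/34)

E = (481/34, -575/34)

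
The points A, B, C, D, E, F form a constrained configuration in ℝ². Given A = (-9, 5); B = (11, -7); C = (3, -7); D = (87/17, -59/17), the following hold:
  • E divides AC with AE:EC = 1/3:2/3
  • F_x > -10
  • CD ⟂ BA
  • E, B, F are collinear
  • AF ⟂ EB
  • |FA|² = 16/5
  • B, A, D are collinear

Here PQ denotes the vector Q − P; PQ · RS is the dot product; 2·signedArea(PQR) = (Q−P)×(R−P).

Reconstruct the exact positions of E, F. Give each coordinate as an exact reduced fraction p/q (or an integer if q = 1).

E = (-5, 1)
F = (-49/5, 17/5)

1. E_x = -5  [E divides AC with AE:EC = 1/3:2/3]
2. E_y = 1  [E divides AC with AE:EC = 1/3:2/3]
   → E = (-5, 1)
3. F_x = -49/5  [E, B, F are collinear ∩ AF ⟂ EB]
4. F_y = 17/5  [E, B, F are collinear ∩ AF ⟂ EB]
   → F = (-49/5, 17/5)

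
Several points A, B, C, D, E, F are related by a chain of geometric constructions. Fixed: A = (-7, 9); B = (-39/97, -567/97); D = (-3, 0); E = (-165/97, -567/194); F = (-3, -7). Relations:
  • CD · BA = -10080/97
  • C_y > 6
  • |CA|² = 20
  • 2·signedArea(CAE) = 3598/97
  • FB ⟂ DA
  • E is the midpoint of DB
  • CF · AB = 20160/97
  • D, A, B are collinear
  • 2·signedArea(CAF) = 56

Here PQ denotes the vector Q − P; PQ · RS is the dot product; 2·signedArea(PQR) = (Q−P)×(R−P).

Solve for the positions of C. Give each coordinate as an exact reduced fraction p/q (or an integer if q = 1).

1. C_x = -3  [CD · BA = -10080/97 ∩ 2·signedArea(CAE) = 3598/97]
2. C_y = 7  [CD · BA = -10080/97 ∩ 2·signedArea(CAE) = 3598/97]
   → C = (-3, 7)

C = (-3, 7)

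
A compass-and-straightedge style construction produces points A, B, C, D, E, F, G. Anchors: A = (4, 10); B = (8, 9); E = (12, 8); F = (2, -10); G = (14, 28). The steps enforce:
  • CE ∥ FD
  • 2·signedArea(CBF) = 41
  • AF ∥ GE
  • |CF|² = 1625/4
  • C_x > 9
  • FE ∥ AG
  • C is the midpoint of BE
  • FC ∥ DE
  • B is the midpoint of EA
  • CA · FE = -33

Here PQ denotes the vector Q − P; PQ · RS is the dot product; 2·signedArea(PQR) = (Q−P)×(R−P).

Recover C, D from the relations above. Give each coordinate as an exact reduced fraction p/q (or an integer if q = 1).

1. C_x = 10  [C is the midpoint of BE]
2. C_y = 17/2  [C is the midpoint of BE]
   → C = (10, 17/2)
3. D_x = 4  [FC ∥ DE ∩ CE ∥ FD]
4. D_y = -21/2  [FC ∥ DE ∩ CE ∥ FD]
   → D = (4, -21/2)

C = (10, 17/2)
D = (4, -21/2)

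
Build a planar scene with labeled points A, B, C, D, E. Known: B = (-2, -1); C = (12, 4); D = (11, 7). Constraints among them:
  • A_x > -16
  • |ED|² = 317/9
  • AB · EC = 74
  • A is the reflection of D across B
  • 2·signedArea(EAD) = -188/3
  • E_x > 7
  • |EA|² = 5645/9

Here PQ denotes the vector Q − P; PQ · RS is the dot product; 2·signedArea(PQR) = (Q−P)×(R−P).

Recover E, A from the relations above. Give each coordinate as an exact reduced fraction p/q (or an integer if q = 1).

1. A_x = -15  [A is the reflection of D across B]
2. A_y = -9  [A is the reflection of D across B]
   → A = (-15, -9)
3. E_x = 22/3  [2·signedArea(EAD) = -188/3 ∩ AB · EC = 74]
4. E_y = 7/3  [2·signedArea(EAD) = -188/3 ∩ AB · EC = 74]
   → E = (22/3, 7/3)

A = (-15, -9)
E = (22/3, 7/3)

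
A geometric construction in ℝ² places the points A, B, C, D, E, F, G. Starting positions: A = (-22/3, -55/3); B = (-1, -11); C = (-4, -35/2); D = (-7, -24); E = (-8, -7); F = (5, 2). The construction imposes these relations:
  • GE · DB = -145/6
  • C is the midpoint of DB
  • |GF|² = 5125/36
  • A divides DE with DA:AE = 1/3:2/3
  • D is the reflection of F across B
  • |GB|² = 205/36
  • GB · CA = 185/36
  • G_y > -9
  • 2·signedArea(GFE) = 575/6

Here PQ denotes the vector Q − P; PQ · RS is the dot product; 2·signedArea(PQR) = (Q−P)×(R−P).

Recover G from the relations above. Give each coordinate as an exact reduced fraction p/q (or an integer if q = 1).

G = (0, -53/6)

1. G_x = 0  [2·signedArea(GFE) = 575/6 ∩ GE · DB = -145/6]
2. G_y = -53/6  [2·signedArea(GFE) = 575/6 ∩ GE · DB = -145/6]
   → G = (0, -53/6)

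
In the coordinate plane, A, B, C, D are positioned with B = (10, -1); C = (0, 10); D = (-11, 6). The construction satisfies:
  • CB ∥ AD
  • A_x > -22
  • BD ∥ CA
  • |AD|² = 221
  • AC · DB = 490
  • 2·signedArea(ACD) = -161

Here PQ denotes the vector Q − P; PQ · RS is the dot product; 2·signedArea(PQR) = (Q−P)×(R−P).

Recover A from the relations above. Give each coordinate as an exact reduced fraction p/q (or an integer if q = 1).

A = (-21, 17)

1. A_x = -21  [CB ∥ AD ∩ BD ∥ CA]
2. A_y = 17  [CB ∥ AD ∩ BD ∥ CA]
   → A = (-21, 17)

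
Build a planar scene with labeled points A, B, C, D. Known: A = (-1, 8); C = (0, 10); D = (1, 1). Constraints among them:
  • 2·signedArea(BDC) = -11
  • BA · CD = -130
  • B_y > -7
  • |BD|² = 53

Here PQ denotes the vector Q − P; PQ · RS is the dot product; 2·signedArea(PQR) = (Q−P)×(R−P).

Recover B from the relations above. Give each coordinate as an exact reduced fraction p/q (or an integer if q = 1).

1. B_x = 3  [2·signedArea(BDC) = -11 ∩ BA · CD = -130]
2. B_y = -6  [2·signedArea(BDC) = -11 ∩ BA · CD = -130]
   → B = (3, -6)

B = (3, -6)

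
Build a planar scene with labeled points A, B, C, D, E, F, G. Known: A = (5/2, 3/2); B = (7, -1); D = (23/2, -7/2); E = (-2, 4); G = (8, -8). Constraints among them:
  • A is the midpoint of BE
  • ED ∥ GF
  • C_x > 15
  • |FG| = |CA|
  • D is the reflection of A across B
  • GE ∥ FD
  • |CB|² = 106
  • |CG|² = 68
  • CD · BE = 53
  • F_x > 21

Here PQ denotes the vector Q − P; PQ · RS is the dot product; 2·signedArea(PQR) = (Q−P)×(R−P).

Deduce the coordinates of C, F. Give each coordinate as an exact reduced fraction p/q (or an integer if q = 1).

C = (16, -6)
F = (43/2, -31/2)

1. C_x = 16  [line 9·x + -5·y + -174 = 0 ∩ |CG|² = 68]
2. C_y = -6  [line 9·x + -5·y + -174 = 0 ∩ |CG|² = 68]
   → C = (16, -6)
3. F_x = 43/2  [GE ∥ FD ∩ ED ∥ GF]
4. F_y = -31/2  [GE ∥ FD ∩ ED ∥ GF]
   → F = (43/2, -31/2)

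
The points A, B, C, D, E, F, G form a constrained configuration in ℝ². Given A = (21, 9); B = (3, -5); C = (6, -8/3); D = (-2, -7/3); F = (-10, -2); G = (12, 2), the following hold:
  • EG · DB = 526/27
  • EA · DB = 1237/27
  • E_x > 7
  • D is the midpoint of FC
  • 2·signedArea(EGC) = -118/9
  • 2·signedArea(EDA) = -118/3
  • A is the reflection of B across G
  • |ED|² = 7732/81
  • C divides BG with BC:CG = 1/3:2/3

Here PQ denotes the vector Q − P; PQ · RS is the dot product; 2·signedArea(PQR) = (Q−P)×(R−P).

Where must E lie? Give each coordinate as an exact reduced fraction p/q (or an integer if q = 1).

E = (22/3, 5/9)

1. E_x = 22/3  [2·signedArea(EDA) = -118/3 ∩ EA · DB = 1237/27]
2. E_y = 5/9  [2·signedArea(EDA) = -118/3 ∩ EA · DB = 1237/27]
   → E = (22/3, 5/9)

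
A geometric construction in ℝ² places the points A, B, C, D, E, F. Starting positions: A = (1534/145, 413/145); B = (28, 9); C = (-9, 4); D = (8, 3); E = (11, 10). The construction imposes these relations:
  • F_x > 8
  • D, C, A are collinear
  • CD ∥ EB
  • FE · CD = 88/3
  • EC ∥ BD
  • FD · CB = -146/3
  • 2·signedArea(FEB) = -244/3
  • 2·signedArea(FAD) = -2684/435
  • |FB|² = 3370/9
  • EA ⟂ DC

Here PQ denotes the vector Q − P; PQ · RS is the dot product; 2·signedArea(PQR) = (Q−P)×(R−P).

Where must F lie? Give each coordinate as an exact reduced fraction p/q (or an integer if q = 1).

F = (9, 16/3)

1. F_x = 9  [2·signedArea(FEB) = -244/3 ∩ FE · CD = 88/3]
2. F_y = 16/3  [2·signedArea(FEB) = -244/3 ∩ FE · CD = 88/3]
   → F = (9, 16/3)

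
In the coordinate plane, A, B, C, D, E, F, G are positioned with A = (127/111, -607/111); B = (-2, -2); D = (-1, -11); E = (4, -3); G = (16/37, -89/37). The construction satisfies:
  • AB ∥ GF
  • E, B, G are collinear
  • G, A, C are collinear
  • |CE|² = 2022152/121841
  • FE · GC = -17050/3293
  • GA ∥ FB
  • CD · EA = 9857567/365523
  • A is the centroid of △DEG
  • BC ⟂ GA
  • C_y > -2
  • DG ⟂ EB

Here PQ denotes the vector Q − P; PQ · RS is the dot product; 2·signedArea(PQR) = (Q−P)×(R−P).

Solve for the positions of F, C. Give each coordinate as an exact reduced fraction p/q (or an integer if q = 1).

1. F_x = -301/111  [GA ∥ FB ∩ AB ∥ GF]
2. F_y = 118/111  [GA ∥ FB ∩ AB ∥ GF]
   → F = (-301/111, 118/111)
3. C_x = 26618/121841  [G, A, C are collinear ∩ BC ⟂ GA]
4. C_y = -180877/121841  [G, A, C are collinear ∩ BC ⟂ GA]
   → C = (26618/121841, -180877/121841)

C = (26618/121841, -180877/121841)
F = (-301/111, 118/111)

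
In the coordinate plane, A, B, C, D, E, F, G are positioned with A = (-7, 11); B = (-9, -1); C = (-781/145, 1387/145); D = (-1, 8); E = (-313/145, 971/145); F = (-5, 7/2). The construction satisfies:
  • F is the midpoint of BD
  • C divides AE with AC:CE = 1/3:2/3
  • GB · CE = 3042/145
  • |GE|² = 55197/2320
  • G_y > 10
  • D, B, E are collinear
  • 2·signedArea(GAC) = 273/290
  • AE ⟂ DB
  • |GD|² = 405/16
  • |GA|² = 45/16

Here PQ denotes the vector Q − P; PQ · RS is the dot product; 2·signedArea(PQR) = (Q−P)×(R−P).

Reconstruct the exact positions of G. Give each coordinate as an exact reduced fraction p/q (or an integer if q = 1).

1. G_x = -11/2  [GB · CE = 3042/145 ∩ 2·signedArea(GAC) = 273/290]
2. G_y = 41/4  [GB · CE = 3042/145 ∩ 2·signedArea(GAC) = 273/290]
   → G = (-11/2, 41/4)

G = (-11/2, 41/4)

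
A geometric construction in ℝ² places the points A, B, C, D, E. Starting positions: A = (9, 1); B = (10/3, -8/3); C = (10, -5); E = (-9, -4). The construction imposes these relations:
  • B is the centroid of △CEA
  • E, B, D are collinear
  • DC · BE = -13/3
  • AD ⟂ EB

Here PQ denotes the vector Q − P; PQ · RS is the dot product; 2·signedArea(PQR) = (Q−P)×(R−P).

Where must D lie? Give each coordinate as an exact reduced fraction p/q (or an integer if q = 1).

1. D_x = 12917/1385  [E, B, D are collinear ∩ AD ⟂ EB]
2. D_y = -2796/1385  [E, B, D are collinear ∩ AD ⟂ EB]
   → D = (12917/1385, -2796/1385)

D = (12917/1385, -2796/1385)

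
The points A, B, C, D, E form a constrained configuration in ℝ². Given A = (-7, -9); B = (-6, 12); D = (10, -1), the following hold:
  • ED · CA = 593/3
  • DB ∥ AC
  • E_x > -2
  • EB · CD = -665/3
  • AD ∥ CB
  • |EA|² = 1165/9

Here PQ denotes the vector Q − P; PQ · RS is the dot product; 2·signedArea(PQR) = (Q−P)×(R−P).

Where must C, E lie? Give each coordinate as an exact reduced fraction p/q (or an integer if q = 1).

1. C_x = -23  [AD ∥ CB ∩ DB ∥ AC]
2. C_y = 4  [AD ∥ CB ∩ DB ∥ AC]
   → C = (-23, 4)
3. E_x = -1  [ED · CA = 593/3 ∩ EB · CD = -665/3]
4. E_y = 2/3  [ED · CA = 593/3 ∩ EB · CD = -665/3]
   → E = (-1, 2/3)

C = (-23, 4)
E = (-1, 2/3)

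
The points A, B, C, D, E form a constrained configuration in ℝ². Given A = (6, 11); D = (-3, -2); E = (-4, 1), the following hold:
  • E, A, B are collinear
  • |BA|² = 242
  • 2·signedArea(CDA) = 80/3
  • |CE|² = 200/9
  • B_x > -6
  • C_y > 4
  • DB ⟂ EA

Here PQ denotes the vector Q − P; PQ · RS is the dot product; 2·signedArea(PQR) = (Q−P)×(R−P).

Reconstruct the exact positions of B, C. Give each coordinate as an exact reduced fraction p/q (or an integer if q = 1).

B = (-5, 0)
C = (-2/3, 13/3)

1. B_x = -5  [E, A, B are collinear ∩ DB ⟂ EA]
2. B_y = 0  [E, A, B are collinear ∩ DB ⟂ EA]
   → B = (-5, 0)
3. C_x = -2/3  [line -13·x + 9·y + -143/3 = 0 ∩ |CE|² = 200/9]
4. C_y = 13/3  [line -13·x + 9·y + -143/3 = 0 ∩ |CE|² = 200/9]
   → C = (-2/3, 13/3)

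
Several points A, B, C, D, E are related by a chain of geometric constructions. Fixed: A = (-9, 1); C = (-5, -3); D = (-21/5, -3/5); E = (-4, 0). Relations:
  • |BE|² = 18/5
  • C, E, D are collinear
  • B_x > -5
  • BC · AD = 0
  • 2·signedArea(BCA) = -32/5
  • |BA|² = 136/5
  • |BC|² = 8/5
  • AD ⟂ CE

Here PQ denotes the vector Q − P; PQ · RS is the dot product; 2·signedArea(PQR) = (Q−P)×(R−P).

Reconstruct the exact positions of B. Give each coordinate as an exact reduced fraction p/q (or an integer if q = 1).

1. B_x = -23/5  [BC · AD = 0 ∩ 2·signedArea(BCA) = -32/5]
2. B_y = -9/5  [BC · AD = 0 ∩ 2·signedArea(BCA) = -32/5]
   → B = (-23/5, -9/5)

B = (-23/5, -9/5)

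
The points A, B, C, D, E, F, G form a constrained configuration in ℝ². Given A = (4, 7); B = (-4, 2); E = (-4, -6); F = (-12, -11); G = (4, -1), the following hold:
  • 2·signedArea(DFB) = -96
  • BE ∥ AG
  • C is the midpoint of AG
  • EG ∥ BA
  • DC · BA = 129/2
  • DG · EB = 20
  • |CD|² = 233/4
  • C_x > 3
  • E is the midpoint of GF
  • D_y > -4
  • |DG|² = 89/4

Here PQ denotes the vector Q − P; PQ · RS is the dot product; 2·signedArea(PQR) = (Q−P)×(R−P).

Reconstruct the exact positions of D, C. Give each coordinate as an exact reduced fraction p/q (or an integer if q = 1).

C = (4, 3)
D = (0, -7/2)

1. D_x = 0  [DG · EB = 20 ∩ 2·signedArea(DFB) = -96]
2. D_y = -7/2  [DG · EB = 20 ∩ 2·signedArea(DFB) = -96]
   → D = (0, -7/2)
3. C_x = 4  [C is the midpoint of AG]
4. C_y = 3  [C is the midpoint of AG]
   → C = (4, 3)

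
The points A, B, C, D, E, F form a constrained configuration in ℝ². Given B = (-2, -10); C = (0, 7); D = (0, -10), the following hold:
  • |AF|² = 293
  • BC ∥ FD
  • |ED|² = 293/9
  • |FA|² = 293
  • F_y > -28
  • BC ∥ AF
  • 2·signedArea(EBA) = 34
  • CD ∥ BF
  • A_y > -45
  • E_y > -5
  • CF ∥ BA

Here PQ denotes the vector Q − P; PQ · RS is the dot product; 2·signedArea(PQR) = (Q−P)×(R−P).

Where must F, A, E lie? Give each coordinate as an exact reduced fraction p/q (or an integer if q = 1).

1. F_x = -2  [BC ∥ FD ∩ CD ∥ BF]
2. F_y = -27  [BC ∥ FD ∩ CD ∥ BF]
   → F = (-2, -27)
3. A_x = -4  [BC ∥ AF ∩ CF ∥ BA]
4. A_y = -44  [BC ∥ AF ∩ CF ∥ BA]
   → A = (-4, -44)
5. E_x = -2/3  [line 34·x + -2·y + 14 = 0 ∩ |ED|² = 293/9]
6. E_y = -13/3  [line 34·x + -2·y + 14 = 0 ∩ |ED|² = 293/9]
   → E = (-2/3, -13/3)

A = (-4, -44)
E = (-2/3, -13/3)
F = (-2, -27)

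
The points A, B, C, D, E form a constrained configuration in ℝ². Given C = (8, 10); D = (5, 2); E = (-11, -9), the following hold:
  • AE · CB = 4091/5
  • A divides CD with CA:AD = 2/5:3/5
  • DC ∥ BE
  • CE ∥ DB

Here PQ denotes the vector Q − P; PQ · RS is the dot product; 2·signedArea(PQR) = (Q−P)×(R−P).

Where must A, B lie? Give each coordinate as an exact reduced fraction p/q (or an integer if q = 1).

1. A_x = 34/5  [A divides CD with CA:AD = 2/5:3/5]
2. A_y = 34/5  [A divides CD with CA:AD = 2/5:3/5]
   → A = (34/5, 34/5)
3. B_x = -14  [DC ∥ BE ∩ CE ∥ DB]
4. B_y = -17  [DC ∥ BE ∩ CE ∥ DB]
   → B = (-14, -17)

A = (34/5, 34/5)
B = (-14, -17)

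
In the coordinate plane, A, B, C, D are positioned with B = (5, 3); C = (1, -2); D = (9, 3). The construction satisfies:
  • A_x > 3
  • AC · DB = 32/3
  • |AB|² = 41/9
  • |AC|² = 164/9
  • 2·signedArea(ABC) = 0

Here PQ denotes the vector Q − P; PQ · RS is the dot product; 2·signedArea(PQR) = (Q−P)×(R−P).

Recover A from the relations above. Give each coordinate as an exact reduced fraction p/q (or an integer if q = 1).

A = (11/3, 4/3)

1. A_x = 11/3  [2·signedArea(ABC) = 0 ∩ AC · DB = 32/3]
2. A_y = 4/3  [2·signedArea(ABC) = 0 ∩ AC · DB = 32/3]
   → A = (11/3, 4/3)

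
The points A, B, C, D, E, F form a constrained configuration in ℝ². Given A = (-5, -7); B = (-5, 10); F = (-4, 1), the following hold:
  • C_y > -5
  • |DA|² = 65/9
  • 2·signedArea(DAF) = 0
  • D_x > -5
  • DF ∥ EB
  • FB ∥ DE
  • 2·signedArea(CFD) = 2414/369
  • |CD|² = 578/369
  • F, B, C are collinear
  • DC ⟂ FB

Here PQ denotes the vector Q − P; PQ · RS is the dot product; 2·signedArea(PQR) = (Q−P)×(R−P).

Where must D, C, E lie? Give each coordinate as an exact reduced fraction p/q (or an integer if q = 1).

1. D_x = -14/3  [line -8·x + 1·y + -33 = 0 ∩ |DA|² = 65/9]
2. D_y = -13/3  [line -8·x + 1·y + -33 = 0 ∩ |DA|² = 65/9]
   → D = (-14/3, -13/3)
3. C_x = -421/123  [F, B, C are collinear ∩ DC ⟂ FB]
4. C_y = -172/41  [F, B, C are collinear ∩ DC ⟂ FB]
   → C = (-421/123, -172/41)
5. E_x = -17/3  [DF ∥ EB ∩ FB ∥ DE]
6. E_y = 14/3  [DF ∥ EB ∩ FB ∥ DE]
   → E = (-17/3, 14/3)

C = (-421/123, -172/41)
D = (-14/3, -13/3)
E = (-17/3, 14/3)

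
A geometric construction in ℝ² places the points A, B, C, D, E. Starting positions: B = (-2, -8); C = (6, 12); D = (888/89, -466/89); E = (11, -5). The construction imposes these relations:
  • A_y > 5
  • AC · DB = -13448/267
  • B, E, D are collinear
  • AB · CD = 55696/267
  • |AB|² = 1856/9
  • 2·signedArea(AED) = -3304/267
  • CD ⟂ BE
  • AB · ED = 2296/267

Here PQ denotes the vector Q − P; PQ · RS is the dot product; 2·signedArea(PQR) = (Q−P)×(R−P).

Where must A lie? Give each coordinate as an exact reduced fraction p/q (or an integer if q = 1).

1. A_x = 10/3  [2·signedArea(AED) = -3304/267 ∩ AC · DB = -13448/267]
2. A_y = 16/3  [2·signedArea(AED) = -3304/267 ∩ AC · DB = -13448/267]
   → A = (10/3, 16/3)

A = (10/3, 16/3)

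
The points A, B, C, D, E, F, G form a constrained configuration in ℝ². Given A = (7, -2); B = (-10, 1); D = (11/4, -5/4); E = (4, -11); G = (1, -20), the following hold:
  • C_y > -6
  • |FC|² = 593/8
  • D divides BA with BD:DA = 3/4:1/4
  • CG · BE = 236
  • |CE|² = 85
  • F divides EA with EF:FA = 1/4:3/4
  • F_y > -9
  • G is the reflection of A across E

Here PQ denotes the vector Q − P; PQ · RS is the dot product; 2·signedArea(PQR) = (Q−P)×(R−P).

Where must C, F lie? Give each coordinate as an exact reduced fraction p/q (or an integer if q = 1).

1. C_x = -3  [line -14·x + 12·y + 18 = 0 ∩ |CE|² = 85]
2. C_y = -5  [line -14·x + 12·y + 18 = 0 ∩ |CE|² = 85]
   → C = (-3, -5)
3. F_x = 19/4  [F divides EA with EF:FA = 1/4:3/4]
4. F_y = -35/4  [F divides EA with EF:FA = 1/4:3/4]
   → F = (19/4, -35/4)

C = (-3, -5)
F = (19/4, -35/4)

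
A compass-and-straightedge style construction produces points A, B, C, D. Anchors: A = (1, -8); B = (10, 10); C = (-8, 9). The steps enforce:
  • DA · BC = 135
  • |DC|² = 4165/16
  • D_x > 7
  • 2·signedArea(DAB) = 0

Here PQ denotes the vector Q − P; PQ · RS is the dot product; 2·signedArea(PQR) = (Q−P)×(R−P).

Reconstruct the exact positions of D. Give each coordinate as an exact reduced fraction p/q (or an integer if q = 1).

1. D_x = 31/4  [2·signedArea(DAB) = 0 ∩ DA · BC = 135]
2. D_y = 11/2  [2·signedArea(DAB) = 0 ∩ DA · BC = 135]
   → D = (31/4, 11/2)

D = (31/4, 11/2)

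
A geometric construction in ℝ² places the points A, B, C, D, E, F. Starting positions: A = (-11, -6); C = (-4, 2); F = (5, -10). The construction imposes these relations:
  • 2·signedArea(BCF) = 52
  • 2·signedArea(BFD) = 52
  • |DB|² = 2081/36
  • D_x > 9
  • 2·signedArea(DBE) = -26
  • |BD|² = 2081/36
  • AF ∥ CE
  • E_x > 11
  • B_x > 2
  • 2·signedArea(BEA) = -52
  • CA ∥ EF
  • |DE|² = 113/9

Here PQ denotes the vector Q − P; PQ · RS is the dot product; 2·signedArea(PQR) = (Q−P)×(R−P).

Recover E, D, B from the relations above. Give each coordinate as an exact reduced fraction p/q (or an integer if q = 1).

1. E_x = 12  [CA ∥ EF ∩ AF ∥ CE]
2. E_y = -2  [CA ∥ EF ∩ AF ∥ CE]
   → E = (12, -2)
3. B_x = 17/6  [2·signedArea(BCF) = 52 ∩ 2·signedArea(BEA) = -52]
4. B_y = -4/3  [2·signedArea(BCF) = 52 ∩ 2·signedArea(BEA) = -52]
   → B = (17/6, -4/3)
5. D_x = 29/3  [2·signedArea(DBE) = -26 ∩ 2·signedArea(BFD) = 52]
6. D_y = -14/3  [2·signedArea(DBE) = -26 ∩ 2·signedArea(BFD) = 52]
   → D = (29/3, -14/3)

B = (17/6, -4/3)
D = (29/3, -14/3)
E = (12, -2)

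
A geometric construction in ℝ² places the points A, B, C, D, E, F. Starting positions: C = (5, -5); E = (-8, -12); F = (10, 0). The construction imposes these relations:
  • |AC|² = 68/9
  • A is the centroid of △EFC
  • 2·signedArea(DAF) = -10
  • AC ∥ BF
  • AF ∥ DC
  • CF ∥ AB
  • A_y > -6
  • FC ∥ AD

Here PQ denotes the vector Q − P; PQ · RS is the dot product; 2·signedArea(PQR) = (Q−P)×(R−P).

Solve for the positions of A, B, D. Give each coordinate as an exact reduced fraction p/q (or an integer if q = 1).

A = (7/3, -17/3)
B = (22/3, -2/3)
D = (-8/3, -32/3)

1. A_x = 7/3  [A is the centroid of △EFC]
2. A_y = -17/3  [A is the centroid of △EFC]
   → A = (7/3, -17/3)
3. B_x = 22/3  [AC ∥ BF ∩ CF ∥ AB]
4. B_y = -2/3  [AC ∥ BF ∩ CF ∥ AB]
   → B = (22/3, -2/3)
5. D_x = -8/3  [AF ∥ DC ∩ FC ∥ AD]
6. D_y = -32/3  [AF ∥ DC ∩ FC ∥ AD]
   → D = (-8/3, -32/3)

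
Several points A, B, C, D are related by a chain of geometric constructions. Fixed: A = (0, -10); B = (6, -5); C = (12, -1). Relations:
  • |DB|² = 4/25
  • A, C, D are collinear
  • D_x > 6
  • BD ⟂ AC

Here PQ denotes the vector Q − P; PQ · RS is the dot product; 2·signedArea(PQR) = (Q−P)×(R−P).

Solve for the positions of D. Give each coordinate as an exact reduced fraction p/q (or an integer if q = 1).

D = (156/25, -133/25)

1. D_x = 156/25  [A, C, D are collinear ∩ BD ⟂ AC]
2. D_y = -133/25  [A, C, D are collinear ∩ BD ⟂ AC]
   → D = (156/25, -133/25)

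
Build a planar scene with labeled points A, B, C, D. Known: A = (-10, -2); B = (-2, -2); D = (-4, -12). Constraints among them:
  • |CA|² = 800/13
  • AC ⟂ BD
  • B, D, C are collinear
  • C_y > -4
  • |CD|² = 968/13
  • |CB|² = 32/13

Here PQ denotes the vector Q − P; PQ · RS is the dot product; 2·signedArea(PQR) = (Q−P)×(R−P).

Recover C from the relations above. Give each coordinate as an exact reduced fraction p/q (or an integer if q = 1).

1. C_x = -30/13  [B, D, C are collinear ∩ AC ⟂ BD]
2. C_y = -46/13  [B, D, C are collinear ∩ AC ⟂ BD]
   → C = (-30/13, -46/13)

C = (-30/13, -46/13)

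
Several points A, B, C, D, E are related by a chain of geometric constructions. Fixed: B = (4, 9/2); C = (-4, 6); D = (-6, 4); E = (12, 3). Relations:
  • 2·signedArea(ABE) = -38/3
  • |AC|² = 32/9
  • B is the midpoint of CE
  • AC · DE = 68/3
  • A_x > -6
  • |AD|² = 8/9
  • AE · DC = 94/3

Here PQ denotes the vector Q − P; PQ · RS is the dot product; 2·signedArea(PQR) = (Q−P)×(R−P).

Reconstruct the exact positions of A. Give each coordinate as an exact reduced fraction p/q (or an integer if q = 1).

A = (-16/3, 14/3)

1. A_x = -16/3  [AC · DE = 68/3 ∩ 2·signedArea(ABE) = -38/3]
2. A_y = 14/3  [AC · DE = 68/3 ∩ 2·signedArea(ABE) = -38/3]
   → A = (-16/3, 14/3)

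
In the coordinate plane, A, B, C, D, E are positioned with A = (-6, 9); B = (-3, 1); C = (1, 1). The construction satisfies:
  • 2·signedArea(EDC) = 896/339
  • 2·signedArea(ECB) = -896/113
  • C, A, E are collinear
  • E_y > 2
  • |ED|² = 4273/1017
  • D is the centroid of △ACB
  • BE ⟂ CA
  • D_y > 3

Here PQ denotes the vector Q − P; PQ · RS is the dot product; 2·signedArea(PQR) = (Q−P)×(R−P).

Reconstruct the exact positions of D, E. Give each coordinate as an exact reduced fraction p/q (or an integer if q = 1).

D = (-8/3, 11/3)
E = (-83/113, 337/113)

1. D_x = -8/3  [D is the centroid of △ACB]
2. D_y = 11/3  [D is the centroid of △ACB]
   → D = (-8/3, 11/3)
3. E_x = -83/113  [C, A, E are collinear ∩ BE ⟂ CA]
4. E_y = 337/113  [C, A, E are collinear ∩ BE ⟂ CA]
   → E = (-83/113, 337/113)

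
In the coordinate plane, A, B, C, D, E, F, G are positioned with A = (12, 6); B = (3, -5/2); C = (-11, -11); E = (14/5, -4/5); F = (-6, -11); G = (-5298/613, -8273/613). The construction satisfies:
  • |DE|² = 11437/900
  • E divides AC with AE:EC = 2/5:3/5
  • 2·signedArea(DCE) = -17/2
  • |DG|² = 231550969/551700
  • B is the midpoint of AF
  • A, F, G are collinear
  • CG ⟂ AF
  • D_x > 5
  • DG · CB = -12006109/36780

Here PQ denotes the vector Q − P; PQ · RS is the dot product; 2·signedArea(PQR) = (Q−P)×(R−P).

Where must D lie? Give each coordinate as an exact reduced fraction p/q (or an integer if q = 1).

D = (89/15, 9/10)

1. D_x = 89/15  [2·signedArea(DCE) = -17/2 ∩ DG · CB = -12006109/36780]
2. D_y = 9/10  [2·signedArea(DCE) = -17/2 ∩ DG · CB = -12006109/36780]
   → D = (89/15, 9/10)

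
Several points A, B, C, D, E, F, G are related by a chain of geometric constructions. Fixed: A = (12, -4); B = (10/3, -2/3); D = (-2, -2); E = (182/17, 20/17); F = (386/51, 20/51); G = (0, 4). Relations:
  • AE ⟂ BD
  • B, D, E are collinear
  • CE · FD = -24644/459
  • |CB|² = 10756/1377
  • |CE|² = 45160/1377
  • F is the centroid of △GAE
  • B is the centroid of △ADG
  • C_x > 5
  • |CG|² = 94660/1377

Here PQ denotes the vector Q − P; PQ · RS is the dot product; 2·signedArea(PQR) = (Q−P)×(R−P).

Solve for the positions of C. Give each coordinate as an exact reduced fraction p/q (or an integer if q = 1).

1. C_x = 896/153  [line 488/51·x + 122/51·y + -23668/459 = 0 ∩ |CG|² = 94660/1377]
2. C_y = -286/153  [line 488/51·x + 122/51·y + -23668/459 = 0 ∩ |CG|² = 94660/1377]
   → C = (896/153, -286/153)

C = (896/153, -286/153)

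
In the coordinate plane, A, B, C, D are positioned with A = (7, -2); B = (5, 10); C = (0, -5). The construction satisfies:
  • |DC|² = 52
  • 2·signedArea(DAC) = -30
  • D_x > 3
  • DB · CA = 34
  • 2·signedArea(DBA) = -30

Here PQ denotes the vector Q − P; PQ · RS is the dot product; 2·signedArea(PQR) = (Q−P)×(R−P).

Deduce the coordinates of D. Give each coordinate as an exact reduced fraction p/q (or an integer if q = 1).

D = (4, 1)

1. D_x = 4  [2·signedArea(DAC) = -30 ∩ 2·signedArea(DBA) = -30]
2. D_y = 1  [2·signedArea(DAC) = -30 ∩ 2·signedArea(DBA) = -30]
   → D = (4, 1)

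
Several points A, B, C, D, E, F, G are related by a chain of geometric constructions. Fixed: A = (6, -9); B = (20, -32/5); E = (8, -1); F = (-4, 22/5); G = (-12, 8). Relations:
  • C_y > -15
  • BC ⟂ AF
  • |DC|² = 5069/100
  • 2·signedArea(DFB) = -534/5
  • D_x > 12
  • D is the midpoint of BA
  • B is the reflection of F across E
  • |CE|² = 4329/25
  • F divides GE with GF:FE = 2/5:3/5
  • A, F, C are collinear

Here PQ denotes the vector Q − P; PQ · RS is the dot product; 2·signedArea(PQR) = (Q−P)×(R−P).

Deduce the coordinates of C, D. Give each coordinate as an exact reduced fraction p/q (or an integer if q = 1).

C = (68224/6989, -490648/34945)
D = (13, -77/10)

1. C_x = 68224/6989  [A, F, C are collinear ∩ BC ⟂ AF]
2. C_y = -490648/34945  [A, F, C are collinear ∩ BC ⟂ AF]
   → C = (68224/6989, -490648/34945)
3. D_x = 13  [D is the midpoint of BA]
4. D_y = -77/10  [D is the midpoint of BA]
   → D = (13, -77/10)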